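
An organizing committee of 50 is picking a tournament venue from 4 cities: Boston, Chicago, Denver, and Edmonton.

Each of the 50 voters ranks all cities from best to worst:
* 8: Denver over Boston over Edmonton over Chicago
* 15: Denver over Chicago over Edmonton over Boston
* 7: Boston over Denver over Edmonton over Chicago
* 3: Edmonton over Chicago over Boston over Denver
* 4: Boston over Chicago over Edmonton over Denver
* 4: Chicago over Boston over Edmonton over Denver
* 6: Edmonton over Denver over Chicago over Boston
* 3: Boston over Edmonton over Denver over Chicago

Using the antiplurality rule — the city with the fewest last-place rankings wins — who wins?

Last-place votes: Boston 21, Chicago 18, Denver 11, Edmonton 0.

Edmonton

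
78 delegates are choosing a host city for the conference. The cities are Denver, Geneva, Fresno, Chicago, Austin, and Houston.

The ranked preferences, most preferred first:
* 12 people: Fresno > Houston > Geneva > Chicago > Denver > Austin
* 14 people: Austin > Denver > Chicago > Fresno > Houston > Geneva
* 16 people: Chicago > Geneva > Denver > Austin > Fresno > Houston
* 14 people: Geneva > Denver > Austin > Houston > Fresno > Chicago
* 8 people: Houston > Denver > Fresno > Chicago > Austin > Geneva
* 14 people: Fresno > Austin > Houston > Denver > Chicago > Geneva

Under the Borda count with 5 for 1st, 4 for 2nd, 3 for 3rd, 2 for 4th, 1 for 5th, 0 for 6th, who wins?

Denver

Denver: 12×1 + 14×4 + 16×3 + 14×4 + 8×4 + 14×2 = 232
Geneva: 12×3 + 14×0 + 16×4 + 14×5 + 8×0 + 14×0 = 170
Fresno: 12×5 + 14×2 + 16×1 + 14×1 + 8×3 + 14×5 = 212
Chicago: 12×2 + 14×3 + 16×5 + 14×0 + 8×2 + 14×1 = 176
Austin: 12×0 + 14×5 + 16×2 + 14×3 + 8×1 + 14×4 = 208
Houston: 12×4 + 14×1 + 16×0 + 14×2 + 8×5 + 14×3 = 172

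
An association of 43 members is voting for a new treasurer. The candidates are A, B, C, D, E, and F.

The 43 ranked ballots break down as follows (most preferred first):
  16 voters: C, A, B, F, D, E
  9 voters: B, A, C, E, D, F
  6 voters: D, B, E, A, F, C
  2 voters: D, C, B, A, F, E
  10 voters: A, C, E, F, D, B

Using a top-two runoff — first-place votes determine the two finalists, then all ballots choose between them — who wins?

A

Round 1 first-place votes: A 10, B 9, C 16, D 8, E 0, F 0. C and A advance.
Runoff: C is ranked above A on 18 ballots, A above C on 25.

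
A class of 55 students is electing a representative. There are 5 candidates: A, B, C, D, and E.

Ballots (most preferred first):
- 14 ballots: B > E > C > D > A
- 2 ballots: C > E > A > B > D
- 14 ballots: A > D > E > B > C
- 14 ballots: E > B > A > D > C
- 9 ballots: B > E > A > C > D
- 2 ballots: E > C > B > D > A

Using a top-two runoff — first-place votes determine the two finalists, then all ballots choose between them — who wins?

E

Round 1 first-place votes: A 14, B 23, C 2, D 0, E 16. B and E advance.
Runoff: B is ranked above E on 23 ballots, E above B on 32.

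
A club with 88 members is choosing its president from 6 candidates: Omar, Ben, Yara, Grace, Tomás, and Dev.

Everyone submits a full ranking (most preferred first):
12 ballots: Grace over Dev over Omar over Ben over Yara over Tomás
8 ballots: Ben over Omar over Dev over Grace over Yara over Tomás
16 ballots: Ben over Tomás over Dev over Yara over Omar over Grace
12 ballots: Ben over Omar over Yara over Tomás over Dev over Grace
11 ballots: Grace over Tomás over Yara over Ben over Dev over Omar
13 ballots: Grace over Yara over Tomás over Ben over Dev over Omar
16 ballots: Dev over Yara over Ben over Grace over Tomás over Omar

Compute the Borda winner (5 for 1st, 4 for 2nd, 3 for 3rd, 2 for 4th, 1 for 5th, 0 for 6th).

Omar: 12×3 + 8×4 + 16×1 + 12×4 + 11×0 + 13×0 + 16×0 = 132
Ben: 12×2 + 8×5 + 16×5 + 12×5 + 11×2 + 13×2 + 16×3 = 300
Yara: 12×1 + 8×1 + 16×2 + 12×3 + 11×3 + 13×4 + 16×4 = 237
Grace: 12×5 + 8×2 + 16×0 + 12×0 + 11×5 + 13×5 + 16×2 = 228
Tomás: 12×0 + 8×0 + 16×4 + 12×2 + 11×4 + 13×3 + 16×1 = 187
Dev: 12×4 + 8×3 + 16×3 + 12×1 + 11×1 + 13×1 + 16×5 = 236

Ben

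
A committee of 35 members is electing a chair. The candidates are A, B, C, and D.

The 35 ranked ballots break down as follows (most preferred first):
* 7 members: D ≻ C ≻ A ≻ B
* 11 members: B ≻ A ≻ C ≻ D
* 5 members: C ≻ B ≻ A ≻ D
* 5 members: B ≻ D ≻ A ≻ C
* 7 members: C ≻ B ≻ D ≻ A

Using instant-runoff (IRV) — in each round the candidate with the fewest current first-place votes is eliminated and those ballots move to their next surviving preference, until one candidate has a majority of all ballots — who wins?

C

Round 1: A 0, B 16, C 12, D 7. A eliminated.
Round 2: B 16, C 12, D 7. D eliminated.
Round 3: B 16, C 19. C has a majority (≥18).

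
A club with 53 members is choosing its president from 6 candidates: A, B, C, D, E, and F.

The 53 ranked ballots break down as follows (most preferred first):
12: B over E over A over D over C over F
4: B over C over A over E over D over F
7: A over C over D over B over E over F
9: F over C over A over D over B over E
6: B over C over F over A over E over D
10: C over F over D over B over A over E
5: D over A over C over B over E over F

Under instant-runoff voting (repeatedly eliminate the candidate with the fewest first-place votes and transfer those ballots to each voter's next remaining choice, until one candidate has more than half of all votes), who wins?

C

Round 1: A 7, B 22, C 10, D 5, E 0, F 9. E eliminated.
Round 2: A 7, B 22, C 10, D 5, F 9. D eliminated.
Round 3: A 12, B 22, C 10, F 9. F eliminated.
Round 4: A 12, B 22, C 19. A eliminated.
Round 5: B 22, C 31. C has a majority (≥27).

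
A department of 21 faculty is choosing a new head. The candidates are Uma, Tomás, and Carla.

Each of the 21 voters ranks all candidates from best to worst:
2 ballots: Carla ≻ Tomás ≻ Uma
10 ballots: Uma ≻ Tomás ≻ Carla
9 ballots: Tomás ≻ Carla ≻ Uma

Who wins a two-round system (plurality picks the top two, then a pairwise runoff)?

Round 1 first-place votes: Uma 10, Tomás 9, Carla 2. Uma and Tomás advance.
Runoff: Uma is ranked above Tomás on 10 ballots, Tomás above Uma on 11.

Tomás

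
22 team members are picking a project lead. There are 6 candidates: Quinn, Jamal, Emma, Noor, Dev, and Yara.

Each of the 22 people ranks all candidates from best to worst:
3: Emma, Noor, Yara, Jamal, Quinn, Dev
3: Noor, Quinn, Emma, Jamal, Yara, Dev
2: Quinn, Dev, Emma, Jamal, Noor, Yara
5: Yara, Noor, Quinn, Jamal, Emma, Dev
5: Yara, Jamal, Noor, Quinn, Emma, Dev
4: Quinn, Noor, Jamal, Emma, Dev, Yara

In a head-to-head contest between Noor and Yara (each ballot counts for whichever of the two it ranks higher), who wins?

Noor

Noor is ranked above Yara on 12 ballots; Yara above Noor on 10.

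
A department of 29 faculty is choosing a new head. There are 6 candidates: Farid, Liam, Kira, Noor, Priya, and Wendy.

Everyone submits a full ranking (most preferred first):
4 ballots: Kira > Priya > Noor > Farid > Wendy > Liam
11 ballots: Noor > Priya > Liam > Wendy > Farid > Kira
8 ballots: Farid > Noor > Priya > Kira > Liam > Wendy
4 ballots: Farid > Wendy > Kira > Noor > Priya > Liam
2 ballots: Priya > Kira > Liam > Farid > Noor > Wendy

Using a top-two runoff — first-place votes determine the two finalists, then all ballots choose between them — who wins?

Noor

Round 1 first-place votes: Farid 12, Liam 0, Kira 4, Noor 11, Priya 2, Wendy 0. Farid and Noor advance.
Runoff: Farid is ranked above Noor on 14 ballots, Noor above Farid on 15.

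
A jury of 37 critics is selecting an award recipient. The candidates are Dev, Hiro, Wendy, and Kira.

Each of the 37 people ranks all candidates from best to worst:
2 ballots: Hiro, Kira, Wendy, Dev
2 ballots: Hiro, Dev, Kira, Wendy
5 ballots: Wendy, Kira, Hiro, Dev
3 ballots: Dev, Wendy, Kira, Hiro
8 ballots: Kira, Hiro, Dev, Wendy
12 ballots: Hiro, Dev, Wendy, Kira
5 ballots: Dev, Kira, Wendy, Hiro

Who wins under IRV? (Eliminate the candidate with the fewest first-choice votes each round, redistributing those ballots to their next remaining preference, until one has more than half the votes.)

Kira

Round 1: Dev 8, Hiro 16, Wendy 5, Kira 8. Wendy eliminated.
Round 2: Dev 8, Hiro 16, Kira 13. Dev eliminated.
Round 3: Hiro 16, Kira 21. Kira has a majority (≥19).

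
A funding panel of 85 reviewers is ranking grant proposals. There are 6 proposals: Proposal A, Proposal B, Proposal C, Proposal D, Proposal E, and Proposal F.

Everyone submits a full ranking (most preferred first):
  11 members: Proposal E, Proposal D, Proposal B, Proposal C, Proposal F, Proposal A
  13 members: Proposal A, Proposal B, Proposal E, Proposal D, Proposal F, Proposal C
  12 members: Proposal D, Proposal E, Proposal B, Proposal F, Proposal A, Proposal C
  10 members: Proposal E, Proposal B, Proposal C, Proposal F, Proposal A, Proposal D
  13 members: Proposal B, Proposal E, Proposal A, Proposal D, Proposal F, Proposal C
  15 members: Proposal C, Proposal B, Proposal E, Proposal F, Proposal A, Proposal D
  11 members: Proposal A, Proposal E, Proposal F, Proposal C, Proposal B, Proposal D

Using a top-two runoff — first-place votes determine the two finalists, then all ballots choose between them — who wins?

Round 1 first-place votes: Proposal A 24, Proposal B 13, Proposal C 15, Proposal D 12, Proposal E 21, Proposal F 0. Proposal A and Proposal E advance.
Runoff: Proposal A is ranked above Proposal E on 24 ballots, Proposal E above Proposal A on 61.

Proposal E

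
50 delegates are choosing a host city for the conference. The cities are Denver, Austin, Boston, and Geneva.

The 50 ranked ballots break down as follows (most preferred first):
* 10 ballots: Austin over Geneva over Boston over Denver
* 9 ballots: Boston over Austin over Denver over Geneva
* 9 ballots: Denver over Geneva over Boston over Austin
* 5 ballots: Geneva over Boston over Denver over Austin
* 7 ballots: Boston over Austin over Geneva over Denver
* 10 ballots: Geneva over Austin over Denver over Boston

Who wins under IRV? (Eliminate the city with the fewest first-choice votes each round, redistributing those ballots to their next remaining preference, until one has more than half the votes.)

Geneva

Round 1: Denver 9, Austin 10, Boston 16, Geneva 15. Denver eliminated.
Round 2: Austin 10, Boston 16, Geneva 24. Austin eliminated.
Round 3: Boston 16, Geneva 34. Geneva has a majority (≥26).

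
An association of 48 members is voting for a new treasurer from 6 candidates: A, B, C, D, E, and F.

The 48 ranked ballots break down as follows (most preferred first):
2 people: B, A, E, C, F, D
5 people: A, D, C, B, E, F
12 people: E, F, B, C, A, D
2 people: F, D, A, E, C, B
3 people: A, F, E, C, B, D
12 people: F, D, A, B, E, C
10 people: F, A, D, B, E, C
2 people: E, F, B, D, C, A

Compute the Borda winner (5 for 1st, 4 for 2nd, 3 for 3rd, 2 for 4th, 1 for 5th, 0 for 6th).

A: 2×4 + 5×5 + 12×1 + 2×3 + 3×5 + 12×3 + 10×4 + 2×0 = 142
B: 2×5 + 5×2 + 12×3 + 2×0 + 3×1 + 12×2 + 10×2 + 2×3 = 109
C: 2×2 + 5×3 + 12×2 + 2×1 + 3×2 + 12×0 + 10×0 + 2×1 = 53
D: 2×0 + 5×4 + 12×0 + 2×4 + 3×0 + 12×4 + 10×3 + 2×2 = 110
E: 2×3 + 5×1 + 12×5 + 2×2 + 3×3 + 12×1 + 10×1 + 2×5 = 116
F: 2×1 + 5×0 + 12×4 + 2×5 + 3×4 + 12×5 + 10×5 + 2×4 = 190

F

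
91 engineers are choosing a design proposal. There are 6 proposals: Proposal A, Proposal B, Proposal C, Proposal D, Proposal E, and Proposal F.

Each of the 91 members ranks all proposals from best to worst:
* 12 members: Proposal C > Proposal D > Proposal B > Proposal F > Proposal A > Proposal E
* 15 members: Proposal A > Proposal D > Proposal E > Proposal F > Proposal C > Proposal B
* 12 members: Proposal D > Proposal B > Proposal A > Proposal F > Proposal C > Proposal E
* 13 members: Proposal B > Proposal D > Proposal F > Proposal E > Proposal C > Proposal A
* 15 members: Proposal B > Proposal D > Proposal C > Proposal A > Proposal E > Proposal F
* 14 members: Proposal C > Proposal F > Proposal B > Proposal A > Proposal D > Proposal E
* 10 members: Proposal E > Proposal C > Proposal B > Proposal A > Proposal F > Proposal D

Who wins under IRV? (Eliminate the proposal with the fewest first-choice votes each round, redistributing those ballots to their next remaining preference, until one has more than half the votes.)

Round 1: Proposal A 15, Proposal B 28, Proposal C 26, Proposal D 12, Proposal E 10, Proposal F 0. Proposal F eliminated.
Round 2: Proposal A 15, Proposal B 28, Proposal C 26, Proposal D 12, Proposal E 10. Proposal E eliminated.
Round 3: Proposal A 15, Proposal B 28, Proposal C 36, Proposal D 12. Proposal D eliminated.
Round 4: Proposal A 15, Proposal B 40, Proposal C 36. Proposal A eliminated.
Round 5: Proposal B 40, Proposal C 51. Proposal C has a majority (≥46).

Proposal C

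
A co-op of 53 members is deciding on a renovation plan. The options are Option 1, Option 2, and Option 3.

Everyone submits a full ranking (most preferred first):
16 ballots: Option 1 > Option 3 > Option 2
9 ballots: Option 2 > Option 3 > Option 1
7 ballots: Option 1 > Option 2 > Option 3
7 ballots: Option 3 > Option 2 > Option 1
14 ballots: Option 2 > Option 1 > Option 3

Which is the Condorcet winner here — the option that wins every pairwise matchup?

Option 2 vs Option 1: 30–23
Option 2 vs Option 3: 30–23
Option 2 beats every other option.

Option 2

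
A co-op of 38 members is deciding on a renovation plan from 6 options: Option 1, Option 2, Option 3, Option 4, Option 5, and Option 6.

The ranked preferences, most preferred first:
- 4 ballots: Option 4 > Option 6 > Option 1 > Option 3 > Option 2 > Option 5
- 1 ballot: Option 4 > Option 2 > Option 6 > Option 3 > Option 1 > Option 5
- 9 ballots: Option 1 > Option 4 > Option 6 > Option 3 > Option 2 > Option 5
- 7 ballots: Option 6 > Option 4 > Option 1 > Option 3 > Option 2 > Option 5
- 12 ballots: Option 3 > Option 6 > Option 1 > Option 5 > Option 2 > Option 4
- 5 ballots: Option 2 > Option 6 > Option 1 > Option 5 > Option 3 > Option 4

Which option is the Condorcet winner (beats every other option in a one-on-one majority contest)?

Option 6 vs Option 1: 29–9
Option 6 vs Option 2: 32–6
Option 6 vs Option 3: 26–12
Option 6 vs Option 4: 24–14
Option 6 vs Option 5: 38–0
Option 6 beats every other option.

Option 6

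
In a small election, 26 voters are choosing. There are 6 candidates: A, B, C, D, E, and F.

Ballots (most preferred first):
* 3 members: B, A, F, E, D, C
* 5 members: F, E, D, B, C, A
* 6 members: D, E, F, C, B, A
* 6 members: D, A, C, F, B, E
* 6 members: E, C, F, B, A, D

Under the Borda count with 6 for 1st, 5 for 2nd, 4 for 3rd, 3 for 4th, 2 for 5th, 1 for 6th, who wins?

A: 3×5 + 5×1 + 6×1 + 6×5 + 6×2 = 68
B: 3×6 + 5×3 + 6×2 + 6×2 + 6×3 = 75
C: 3×1 + 5×2 + 6×3 + 6×4 + 6×5 = 85
D: 3×2 + 5×4 + 6×6 + 6×6 + 6×1 = 104
E: 3×3 + 5×5 + 6×5 + 6×1 + 6×6 = 106
F: 3×4 + 5×6 + 6×4 + 6×3 + 6×4 = 108

F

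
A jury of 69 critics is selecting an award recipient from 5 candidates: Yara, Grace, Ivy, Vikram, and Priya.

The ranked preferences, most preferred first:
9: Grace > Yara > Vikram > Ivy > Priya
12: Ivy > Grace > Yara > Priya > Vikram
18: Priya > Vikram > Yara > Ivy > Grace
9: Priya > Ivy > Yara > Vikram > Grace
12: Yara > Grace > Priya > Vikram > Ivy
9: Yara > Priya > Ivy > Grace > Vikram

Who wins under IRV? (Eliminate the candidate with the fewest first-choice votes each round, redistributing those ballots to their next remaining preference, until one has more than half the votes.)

Round 1: Yara 21, Grace 9, Ivy 12, Vikram 0, Priya 27. Vikram eliminated.
Round 2: Yara 21, Grace 9, Ivy 12, Priya 27. Grace eliminated.
Round 3: Yara 30, Ivy 12, Priya 27. Ivy eliminated.
Round 4: Yara 42, Priya 27. Yara has a majority (≥35).

Yara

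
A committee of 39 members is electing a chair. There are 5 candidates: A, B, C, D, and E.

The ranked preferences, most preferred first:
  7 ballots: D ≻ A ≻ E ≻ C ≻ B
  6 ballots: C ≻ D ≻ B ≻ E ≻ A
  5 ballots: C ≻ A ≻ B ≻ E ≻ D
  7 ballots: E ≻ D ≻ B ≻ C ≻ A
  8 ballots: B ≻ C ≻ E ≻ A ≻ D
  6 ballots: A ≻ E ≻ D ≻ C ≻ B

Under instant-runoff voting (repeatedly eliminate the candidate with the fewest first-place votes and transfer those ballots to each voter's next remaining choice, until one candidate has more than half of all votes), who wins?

E

Round 1: A 6, B 8, C 11, D 7, E 7. A eliminated.
Round 2: B 8, C 11, D 7, E 13. D eliminated.
Round 3: B 8, C 11, E 20. E has a majority (≥20).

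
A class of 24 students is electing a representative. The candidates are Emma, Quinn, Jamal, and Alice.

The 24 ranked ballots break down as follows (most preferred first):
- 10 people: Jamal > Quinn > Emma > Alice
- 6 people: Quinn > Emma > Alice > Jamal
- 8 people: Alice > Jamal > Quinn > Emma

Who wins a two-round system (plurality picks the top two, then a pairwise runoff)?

Round 1 first-place votes: Emma 0, Quinn 6, Jamal 10, Alice 8. Jamal and Alice advance.
Runoff: Jamal is ranked above Alice on 10 ballots, Alice above Jamal on 14.

Alice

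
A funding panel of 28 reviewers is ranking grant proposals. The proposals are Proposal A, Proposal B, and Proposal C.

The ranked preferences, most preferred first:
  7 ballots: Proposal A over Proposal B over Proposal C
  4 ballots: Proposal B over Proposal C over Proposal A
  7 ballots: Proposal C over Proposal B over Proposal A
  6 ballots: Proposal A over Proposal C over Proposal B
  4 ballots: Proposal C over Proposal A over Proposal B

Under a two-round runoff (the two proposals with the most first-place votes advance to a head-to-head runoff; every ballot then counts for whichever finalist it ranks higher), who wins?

Proposal C

Round 1 first-place votes: Proposal A 13, Proposal B 4, Proposal C 11. Proposal A and Proposal C advance.
Runoff: Proposal A is ranked above Proposal C on 13 ballots, Proposal C above Proposal A on 15.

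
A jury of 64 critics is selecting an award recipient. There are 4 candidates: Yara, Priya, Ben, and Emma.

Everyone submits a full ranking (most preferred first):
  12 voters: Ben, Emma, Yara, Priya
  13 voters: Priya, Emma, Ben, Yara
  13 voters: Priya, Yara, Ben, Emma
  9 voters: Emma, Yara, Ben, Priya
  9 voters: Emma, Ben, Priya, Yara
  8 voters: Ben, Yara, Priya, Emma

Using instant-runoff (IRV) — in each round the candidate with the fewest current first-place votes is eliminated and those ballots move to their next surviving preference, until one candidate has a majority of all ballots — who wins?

Round 1: Yara 0, Priya 26, Ben 20, Emma 18. Yara eliminated.
Round 2: Priya 26, Ben 20, Emma 18. Emma eliminated.
Round 3: Priya 26, Ben 38. Ben has a majority (≥33).

Ben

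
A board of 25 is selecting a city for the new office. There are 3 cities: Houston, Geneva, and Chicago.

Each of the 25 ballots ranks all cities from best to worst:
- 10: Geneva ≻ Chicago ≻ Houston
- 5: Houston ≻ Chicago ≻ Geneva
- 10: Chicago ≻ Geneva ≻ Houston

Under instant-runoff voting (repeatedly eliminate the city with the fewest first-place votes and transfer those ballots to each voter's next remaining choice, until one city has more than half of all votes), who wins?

Chicago

Round 1: Houston 5, Geneva 10, Chicago 10. Houston eliminated.
Round 2: Geneva 10, Chicago 15. Chicago has a majority (≥13).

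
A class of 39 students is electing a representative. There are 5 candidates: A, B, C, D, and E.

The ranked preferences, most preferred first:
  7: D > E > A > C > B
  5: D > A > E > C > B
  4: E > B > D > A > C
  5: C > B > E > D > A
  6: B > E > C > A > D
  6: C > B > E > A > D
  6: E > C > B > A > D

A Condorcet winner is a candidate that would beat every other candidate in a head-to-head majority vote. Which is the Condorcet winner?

E vs A: 34–5
E vs B: 22–17
E vs C: 28–11
E vs D: 27–12
E beats every other candidate.

E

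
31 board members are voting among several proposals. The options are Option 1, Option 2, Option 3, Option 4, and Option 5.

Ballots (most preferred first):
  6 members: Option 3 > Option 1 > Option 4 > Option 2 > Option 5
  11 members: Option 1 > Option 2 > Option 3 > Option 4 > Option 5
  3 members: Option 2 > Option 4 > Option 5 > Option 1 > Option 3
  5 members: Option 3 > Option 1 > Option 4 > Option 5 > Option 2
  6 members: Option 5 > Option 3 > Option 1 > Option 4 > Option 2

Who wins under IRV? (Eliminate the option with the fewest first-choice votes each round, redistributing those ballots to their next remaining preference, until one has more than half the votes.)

Option 3

Round 1: Option 1 11, Option 2 3, Option 3 11, Option 4 0, Option 5 6. Option 4 eliminated.
Round 2: Option 1 11, Option 2 3, Option 3 11, Option 5 6. Option 2 eliminated.
Round 3: Option 1 11, Option 3 11, Option 5 9. Option 5 eliminated.
Round 4: Option 1 14, Option 3 17. Option 3 has a majority (≥16).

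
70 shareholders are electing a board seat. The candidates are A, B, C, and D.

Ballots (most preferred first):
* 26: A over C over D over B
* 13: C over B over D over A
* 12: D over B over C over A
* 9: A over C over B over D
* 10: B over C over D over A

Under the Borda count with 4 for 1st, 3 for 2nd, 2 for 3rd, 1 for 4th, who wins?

C

A: 26×4 + 13×1 + 12×1 + 9×4 + 10×1 = 175
B: 26×1 + 13×3 + 12×3 + 9×2 + 10×4 = 159
C: 26×3 + 13×4 + 12×2 + 9×3 + 10×3 = 211
D: 26×2 + 13×2 + 12×4 + 9×1 + 10×2 = 155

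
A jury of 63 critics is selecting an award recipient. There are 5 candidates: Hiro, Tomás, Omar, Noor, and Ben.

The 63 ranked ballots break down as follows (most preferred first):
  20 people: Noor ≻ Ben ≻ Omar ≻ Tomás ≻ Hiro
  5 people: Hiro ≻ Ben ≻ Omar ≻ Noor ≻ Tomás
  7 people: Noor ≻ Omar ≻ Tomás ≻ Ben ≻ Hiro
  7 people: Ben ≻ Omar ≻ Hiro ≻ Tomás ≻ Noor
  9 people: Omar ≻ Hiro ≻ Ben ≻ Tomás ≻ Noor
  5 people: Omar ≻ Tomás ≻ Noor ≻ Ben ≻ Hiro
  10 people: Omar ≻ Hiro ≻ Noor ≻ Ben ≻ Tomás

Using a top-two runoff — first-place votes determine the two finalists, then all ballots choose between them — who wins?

Omar

Round 1 first-place votes: Hiro 5, Tomás 0, Omar 24, Noor 27, Ben 7. Noor and Omar advance.
Runoff: Noor is ranked above Omar on 27 ballots, Omar above Noor on 36.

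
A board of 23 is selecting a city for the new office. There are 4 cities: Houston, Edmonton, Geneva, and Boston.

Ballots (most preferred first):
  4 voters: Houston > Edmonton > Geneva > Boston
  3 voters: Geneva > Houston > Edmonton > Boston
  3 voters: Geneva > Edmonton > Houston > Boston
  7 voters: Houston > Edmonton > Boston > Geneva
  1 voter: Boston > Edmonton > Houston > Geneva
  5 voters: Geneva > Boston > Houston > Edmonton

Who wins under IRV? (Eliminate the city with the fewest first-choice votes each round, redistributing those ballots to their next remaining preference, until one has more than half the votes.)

Houston

Round 1: Houston 11, Edmonton 0, Geneva 11, Boston 1. Edmonton eliminated.
Round 2: Houston 11, Geneva 11, Boston 1. Boston eliminated.
Round 3: Houston 12, Geneva 11. Houston has a majority (≥12).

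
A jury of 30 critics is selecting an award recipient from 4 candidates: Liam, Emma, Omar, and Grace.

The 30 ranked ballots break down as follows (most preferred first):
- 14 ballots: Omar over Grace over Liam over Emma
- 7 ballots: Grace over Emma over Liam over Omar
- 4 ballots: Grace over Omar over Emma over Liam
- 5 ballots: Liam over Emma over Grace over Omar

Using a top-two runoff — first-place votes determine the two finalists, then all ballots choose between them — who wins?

Round 1 first-place votes: Liam 5, Emma 0, Omar 14, Grace 11. Omar and Grace advance.
Runoff: Omar is ranked above Grace on 14 ballots, Grace above Omar on 16.

Grace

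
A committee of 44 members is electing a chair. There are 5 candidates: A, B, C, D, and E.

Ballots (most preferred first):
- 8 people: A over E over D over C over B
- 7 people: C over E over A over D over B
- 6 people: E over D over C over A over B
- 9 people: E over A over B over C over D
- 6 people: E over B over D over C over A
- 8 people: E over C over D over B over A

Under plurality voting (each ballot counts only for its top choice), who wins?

E

First-place votes: A 8, B 0, C 7, D 0, E 29.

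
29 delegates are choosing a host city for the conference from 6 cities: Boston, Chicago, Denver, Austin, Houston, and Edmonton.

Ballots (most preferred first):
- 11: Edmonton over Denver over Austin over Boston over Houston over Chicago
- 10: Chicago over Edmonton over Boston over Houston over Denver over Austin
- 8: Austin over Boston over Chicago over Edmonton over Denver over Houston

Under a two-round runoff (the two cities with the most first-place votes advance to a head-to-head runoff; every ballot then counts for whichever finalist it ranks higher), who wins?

Round 1 first-place votes: Boston 0, Chicago 10, Denver 0, Austin 8, Houston 0, Edmonton 11. Edmonton and Chicago advance.
Runoff: Edmonton is ranked above Chicago on 11 ballots, Chicago above Edmonton on 18.

Chicago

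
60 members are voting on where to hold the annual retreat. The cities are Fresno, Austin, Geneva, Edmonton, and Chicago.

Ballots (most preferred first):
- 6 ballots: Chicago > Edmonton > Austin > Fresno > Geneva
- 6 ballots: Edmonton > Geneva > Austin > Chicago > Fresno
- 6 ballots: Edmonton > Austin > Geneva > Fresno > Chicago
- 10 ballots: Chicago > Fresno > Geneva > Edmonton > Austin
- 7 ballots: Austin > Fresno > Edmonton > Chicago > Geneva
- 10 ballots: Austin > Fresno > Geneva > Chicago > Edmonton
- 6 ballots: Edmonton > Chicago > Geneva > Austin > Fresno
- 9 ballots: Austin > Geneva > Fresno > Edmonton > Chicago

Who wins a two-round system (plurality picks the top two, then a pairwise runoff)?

Round 1 first-place votes: Fresno 0, Austin 26, Geneva 0, Edmonton 18, Chicago 16. Austin and Edmonton advance.
Runoff: Austin is ranked above Edmonton on 26 ballots, Edmonton above Austin on 34.

Edmonton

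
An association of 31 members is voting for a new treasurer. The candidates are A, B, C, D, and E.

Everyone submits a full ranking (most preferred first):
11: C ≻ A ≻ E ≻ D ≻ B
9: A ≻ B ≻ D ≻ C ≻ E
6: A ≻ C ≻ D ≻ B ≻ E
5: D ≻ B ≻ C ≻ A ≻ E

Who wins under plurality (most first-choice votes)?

First-place votes: A 15, B 0, C 11, D 5, E 0.

A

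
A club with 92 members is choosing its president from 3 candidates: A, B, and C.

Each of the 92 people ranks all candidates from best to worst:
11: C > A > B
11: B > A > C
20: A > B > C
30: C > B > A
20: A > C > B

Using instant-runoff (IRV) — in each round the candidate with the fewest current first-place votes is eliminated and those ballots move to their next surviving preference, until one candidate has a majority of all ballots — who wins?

Round 1: A 40, B 11, C 41. B eliminated.
Round 2: A 51, C 41. A has a majority (≥47).

A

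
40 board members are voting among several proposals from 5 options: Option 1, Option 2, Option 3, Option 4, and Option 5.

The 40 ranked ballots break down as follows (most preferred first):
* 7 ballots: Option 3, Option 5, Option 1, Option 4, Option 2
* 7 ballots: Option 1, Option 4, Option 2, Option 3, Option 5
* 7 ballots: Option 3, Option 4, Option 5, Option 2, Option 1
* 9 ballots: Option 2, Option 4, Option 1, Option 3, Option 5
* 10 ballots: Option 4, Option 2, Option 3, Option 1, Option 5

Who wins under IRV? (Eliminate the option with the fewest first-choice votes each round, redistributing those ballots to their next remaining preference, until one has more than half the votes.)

Option 4

Round 1: Option 1 7, Option 2 9, Option 3 14, Option 4 10, Option 5 0. Option 5 eliminated.
Round 2: Option 1 7, Option 2 9, Option 3 14, Option 4 10. Option 1 eliminated.
Round 3: Option 2 9, Option 3 14, Option 4 17. Option 2 eliminated.
Round 4: Option 3 14, Option 4 26. Option 4 has a majority (≥21).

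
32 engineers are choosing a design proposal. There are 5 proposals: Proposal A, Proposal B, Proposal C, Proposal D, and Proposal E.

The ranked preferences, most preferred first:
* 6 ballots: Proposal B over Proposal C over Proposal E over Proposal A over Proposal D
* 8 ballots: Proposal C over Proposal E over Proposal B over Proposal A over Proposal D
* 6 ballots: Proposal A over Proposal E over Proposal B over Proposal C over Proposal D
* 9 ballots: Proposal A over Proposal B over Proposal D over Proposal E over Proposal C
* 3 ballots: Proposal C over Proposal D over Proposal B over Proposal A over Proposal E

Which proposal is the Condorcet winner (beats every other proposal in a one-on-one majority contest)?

Proposal B

Proposal B vs Proposal A: 17–15
Proposal B vs Proposal C: 21–11
Proposal B vs Proposal D: 29–3
Proposal B vs Proposal E: 18–14
Proposal B beats every other proposal.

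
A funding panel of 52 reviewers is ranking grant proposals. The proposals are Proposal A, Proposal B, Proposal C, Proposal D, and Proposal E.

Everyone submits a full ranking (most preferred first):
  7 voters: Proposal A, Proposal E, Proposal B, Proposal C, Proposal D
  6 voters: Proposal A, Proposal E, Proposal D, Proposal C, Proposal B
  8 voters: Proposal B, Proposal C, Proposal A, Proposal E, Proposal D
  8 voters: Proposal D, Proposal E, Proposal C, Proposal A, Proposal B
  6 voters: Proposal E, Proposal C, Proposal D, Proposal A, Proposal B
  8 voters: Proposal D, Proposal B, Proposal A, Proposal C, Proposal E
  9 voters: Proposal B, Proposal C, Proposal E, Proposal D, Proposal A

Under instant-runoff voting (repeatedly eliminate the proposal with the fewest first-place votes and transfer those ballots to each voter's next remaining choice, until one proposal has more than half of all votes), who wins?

Proposal D

Round 1: Proposal A 13, Proposal B 17, Proposal C 0, Proposal D 16, Proposal E 6. Proposal C eliminated.
Round 2: Proposal A 13, Proposal B 17, Proposal D 16, Proposal E 6. Proposal E eliminated.
Round 3: Proposal A 13, Proposal B 17, Proposal D 22. Proposal A eliminated.
Round 4: Proposal B 24, Proposal D 28. Proposal D has a majority (≥27).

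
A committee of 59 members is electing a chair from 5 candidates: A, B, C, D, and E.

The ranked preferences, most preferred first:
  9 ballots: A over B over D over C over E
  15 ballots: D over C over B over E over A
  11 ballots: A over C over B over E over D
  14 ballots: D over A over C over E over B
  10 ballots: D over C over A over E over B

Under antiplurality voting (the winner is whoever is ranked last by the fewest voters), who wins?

C

Last-place votes: A 15, B 24, C 0, D 11, E 9.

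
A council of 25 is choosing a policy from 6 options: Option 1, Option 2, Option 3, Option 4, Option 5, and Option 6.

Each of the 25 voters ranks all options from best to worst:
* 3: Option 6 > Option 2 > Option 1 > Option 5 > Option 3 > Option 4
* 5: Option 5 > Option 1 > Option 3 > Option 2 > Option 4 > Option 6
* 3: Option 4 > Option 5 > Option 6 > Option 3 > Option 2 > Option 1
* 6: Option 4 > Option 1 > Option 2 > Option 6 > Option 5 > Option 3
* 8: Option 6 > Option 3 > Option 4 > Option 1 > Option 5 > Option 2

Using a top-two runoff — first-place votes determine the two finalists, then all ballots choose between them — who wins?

Round 1 first-place votes: Option 1 0, Option 2 0, Option 3 0, Option 4 9, Option 5 5, Option 6 11. Option 6 and Option 4 advance.
Runoff: Option 6 is ranked above Option 4 on 11 ballots, Option 4 above Option 6 on 14.

Option 4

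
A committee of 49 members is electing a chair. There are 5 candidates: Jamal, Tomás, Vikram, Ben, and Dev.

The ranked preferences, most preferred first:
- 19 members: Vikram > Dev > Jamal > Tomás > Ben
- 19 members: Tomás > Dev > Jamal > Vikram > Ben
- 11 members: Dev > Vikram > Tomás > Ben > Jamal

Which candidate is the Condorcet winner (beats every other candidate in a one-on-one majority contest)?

Dev

Dev vs Jamal: 49–0
Dev vs Tomás: 30–19
Dev vs Vikram: 30–19
Dev vs Ben: 49–0
Dev beats every other candidate.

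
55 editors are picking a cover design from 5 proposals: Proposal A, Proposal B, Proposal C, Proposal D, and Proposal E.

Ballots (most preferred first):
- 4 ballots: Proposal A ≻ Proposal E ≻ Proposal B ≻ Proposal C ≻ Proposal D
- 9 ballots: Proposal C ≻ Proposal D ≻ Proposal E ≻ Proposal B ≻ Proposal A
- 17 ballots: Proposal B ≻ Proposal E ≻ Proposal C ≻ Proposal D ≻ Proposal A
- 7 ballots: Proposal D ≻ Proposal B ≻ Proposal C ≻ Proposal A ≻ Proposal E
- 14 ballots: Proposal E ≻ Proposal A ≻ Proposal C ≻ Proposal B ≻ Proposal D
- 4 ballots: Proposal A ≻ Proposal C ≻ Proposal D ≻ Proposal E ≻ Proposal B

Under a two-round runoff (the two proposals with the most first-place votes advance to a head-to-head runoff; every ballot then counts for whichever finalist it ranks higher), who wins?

Proposal E

Round 1 first-place votes: Proposal A 8, Proposal B 17, Proposal C 9, Proposal D 7, Proposal E 14. Proposal B and Proposal E advance.
Runoff: Proposal B is ranked above Proposal E on 24 ballots, Proposal E above Proposal B on 31.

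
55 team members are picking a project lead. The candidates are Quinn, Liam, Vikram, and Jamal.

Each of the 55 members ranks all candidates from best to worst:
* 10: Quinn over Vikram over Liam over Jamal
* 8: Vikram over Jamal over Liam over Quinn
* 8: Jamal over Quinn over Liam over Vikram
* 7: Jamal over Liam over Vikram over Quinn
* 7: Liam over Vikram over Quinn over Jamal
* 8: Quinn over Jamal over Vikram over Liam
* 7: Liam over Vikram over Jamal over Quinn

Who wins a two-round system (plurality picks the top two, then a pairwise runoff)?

Jamal

Round 1 first-place votes: Quinn 18, Liam 14, Vikram 8, Jamal 15. Quinn and Jamal advance.
Runoff: Quinn is ranked above Jamal on 25 ballots, Jamal above Quinn on 30.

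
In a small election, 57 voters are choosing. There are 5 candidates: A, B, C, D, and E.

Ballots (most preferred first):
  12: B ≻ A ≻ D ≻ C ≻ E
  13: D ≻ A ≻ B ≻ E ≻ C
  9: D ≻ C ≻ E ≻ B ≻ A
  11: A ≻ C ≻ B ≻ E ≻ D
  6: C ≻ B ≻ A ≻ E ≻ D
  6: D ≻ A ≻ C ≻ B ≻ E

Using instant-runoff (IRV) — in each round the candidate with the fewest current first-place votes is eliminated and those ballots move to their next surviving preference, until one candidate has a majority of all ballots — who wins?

Round 1: A 11, B 12, C 6, D 28, E 0. E eliminated.
Round 2: A 11, B 12, C 6, D 28. C eliminated.
Round 3: A 11, B 18, D 28. A eliminated.
Round 4: B 29, D 28. B has a majority (≥29).

B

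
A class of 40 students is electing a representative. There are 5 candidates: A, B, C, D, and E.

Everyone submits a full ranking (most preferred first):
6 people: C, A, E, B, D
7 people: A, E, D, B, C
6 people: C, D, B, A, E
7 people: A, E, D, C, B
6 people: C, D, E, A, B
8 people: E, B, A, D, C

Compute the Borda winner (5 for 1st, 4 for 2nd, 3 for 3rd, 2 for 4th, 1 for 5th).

A: 6×4 + 7×5 + 6×2 + 7×5 + 6×2 + 8×3 = 142
B: 6×2 + 7×2 + 6×3 + 7×1 + 6×1 + 8×4 = 89
C: 6×5 + 7×1 + 6×5 + 7×2 + 6×5 + 8×1 = 119
D: 6×1 + 7×3 + 6×4 + 7×3 + 6×4 + 8×2 = 112
E: 6×3 + 7×4 + 6×1 + 7×4 + 6×3 + 8×5 = 138

A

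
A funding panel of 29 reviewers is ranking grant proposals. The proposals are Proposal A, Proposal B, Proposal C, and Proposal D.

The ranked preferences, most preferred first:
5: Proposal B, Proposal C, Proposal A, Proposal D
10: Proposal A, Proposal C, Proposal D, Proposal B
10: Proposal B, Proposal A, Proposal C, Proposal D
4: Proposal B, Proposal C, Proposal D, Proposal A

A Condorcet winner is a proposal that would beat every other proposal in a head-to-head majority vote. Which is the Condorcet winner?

Proposal B

Proposal B vs Proposal A: 19–10
Proposal B vs Proposal C: 19–10
Proposal B vs Proposal D: 19–10
Proposal B beats every other proposal.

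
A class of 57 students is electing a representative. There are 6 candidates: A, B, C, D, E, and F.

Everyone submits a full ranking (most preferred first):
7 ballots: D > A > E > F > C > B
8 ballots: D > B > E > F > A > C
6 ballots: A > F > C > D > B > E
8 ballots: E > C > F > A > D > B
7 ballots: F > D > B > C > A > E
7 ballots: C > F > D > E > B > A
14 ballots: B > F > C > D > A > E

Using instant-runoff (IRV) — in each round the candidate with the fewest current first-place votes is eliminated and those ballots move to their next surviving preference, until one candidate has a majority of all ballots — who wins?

Round 1: A 6, B 14, C 7, D 15, E 8, F 7. A eliminated.
Round 2: B 14, C 7, D 15, E 8, F 13. C eliminated.
Round 3: B 14, D 15, E 8, F 20. E eliminated.
Round 4: B 14, D 15, F 28. B eliminated.
Round 5: D 15, F 42. F has a majority (≥29).

F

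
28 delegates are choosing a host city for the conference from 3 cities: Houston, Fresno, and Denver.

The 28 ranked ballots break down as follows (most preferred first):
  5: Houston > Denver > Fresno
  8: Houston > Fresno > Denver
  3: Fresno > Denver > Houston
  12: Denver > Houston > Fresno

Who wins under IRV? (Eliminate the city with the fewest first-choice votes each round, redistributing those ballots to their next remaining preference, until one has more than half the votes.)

Round 1: Houston 13, Fresno 3, Denver 12. Fresno eliminated.
Round 2: Houston 13, Denver 15. Denver has a majority (≥15).

Denver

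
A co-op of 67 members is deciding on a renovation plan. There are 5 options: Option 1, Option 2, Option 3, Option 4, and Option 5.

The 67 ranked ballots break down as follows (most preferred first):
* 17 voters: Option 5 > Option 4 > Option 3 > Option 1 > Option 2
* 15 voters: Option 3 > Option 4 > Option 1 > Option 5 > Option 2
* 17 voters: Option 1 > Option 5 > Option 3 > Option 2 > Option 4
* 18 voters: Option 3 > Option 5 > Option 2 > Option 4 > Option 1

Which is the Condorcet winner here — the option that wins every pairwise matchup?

Option 5 vs Option 1: 35–32
Option 5 vs Option 2: 67–0
Option 5 vs Option 3: 34–33
Option 5 vs Option 4: 52–15
Option 5 beats every other option.

Option 5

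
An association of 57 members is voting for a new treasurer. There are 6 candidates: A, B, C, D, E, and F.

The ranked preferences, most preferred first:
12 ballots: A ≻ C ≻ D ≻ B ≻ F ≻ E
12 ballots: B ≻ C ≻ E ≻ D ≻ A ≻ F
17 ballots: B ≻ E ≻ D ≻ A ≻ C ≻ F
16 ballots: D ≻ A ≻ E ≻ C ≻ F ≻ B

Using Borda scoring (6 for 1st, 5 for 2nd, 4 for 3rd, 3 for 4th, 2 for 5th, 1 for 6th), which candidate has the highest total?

D

A: 12×6 + 12×2 + 17×3 + 16×5 = 227
B: 12×3 + 12×6 + 17×6 + 16×1 = 226
C: 12×5 + 12×5 + 17×2 + 16×3 = 202
D: 12×4 + 12×3 + 17×4 + 16×6 = 248
E: 12×1 + 12×4 + 17×5 + 16×4 = 209
F: 12×2 + 12×1 + 17×1 + 16×2 = 85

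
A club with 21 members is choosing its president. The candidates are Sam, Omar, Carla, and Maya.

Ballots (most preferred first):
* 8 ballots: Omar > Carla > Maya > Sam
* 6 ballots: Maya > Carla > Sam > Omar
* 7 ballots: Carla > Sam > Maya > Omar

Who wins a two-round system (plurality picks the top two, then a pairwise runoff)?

Round 1 first-place votes: Sam 0, Omar 8, Carla 7, Maya 6. Omar and Carla advance.
Runoff: Omar is ranked above Carla on 8 ballots, Carla above Omar on 13.

Carla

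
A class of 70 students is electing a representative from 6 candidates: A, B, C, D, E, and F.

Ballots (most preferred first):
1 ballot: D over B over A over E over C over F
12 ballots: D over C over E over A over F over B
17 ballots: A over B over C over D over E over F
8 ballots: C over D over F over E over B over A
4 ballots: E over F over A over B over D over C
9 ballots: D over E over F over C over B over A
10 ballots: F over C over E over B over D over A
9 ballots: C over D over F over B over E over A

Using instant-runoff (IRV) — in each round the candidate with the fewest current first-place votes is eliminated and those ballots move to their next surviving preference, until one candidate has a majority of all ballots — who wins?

C

Round 1: A 17, B 0, C 17, D 22, E 4, F 10. B eliminated.
Round 2: A 17, C 17, D 22, E 4, F 10. E eliminated.
Round 3: A 17, C 17, D 22, F 14. F eliminated.
Round 4: A 21, C 27, D 22. A eliminated.
Round 5: C 44, D 26. C has a majority (≥36).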